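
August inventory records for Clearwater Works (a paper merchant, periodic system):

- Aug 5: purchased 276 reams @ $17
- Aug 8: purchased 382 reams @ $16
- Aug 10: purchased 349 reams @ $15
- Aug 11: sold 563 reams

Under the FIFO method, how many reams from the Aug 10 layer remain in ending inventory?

Aug 11, 563 sold [FIFO — oldest first]: 276 @ $17 + 287 @ $16 = $9,284
Ending inventory: 95 @ $16 + 349 @ $15 = $6,755
Check: goods available $16,039 = COGS $9,284 + ending $6,755

349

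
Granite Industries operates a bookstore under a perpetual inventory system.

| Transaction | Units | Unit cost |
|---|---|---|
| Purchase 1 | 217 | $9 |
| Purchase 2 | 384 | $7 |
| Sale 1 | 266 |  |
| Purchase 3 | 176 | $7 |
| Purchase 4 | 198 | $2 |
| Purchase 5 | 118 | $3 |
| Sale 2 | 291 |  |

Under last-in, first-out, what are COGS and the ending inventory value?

Sale 1 (266) [LIFO — newest first]: 266 @ $7 = $1,862
Sale 2 (291) [LIFO — newest first]: 118 @ $3 + 173 @ $2 = $700
Total COGS = $1,862 + $700 = $2,562
Ending inventory: 217 @ $9 + 118 @ $7 + 176 @ $7 + 25 @ $2 = $4,061
Check: goods available $6,623 = COGS $2,562 + ending $4,061

COGS = $2,562; ending inventory = $4,061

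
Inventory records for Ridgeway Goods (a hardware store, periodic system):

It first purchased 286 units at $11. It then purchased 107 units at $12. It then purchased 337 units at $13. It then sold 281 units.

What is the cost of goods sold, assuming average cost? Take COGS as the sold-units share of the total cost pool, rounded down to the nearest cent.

COGS = $3,391.63

Sale 1, sell 281: 281/730 × $8,811.00 → $3,391.63
Ending inventory (cost pool remaining) = $5,419.37
Check: goods available $8,811.00 = COGS $3,391.63 + ending $5,419.37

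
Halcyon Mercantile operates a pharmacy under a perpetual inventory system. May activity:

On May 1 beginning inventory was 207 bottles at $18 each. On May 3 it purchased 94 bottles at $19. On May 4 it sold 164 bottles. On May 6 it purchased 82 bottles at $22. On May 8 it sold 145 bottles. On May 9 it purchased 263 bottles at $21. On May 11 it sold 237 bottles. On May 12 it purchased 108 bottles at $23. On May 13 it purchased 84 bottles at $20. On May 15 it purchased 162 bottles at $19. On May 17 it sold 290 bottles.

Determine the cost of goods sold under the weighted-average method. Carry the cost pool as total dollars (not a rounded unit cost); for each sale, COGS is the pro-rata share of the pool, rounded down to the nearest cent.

After May 1: 207 on hand, pool $3,726.00 (≈ $18.0000 each)
After May 3: 301 on hand, pool $5,512.00 (≈ $18.3123 each)
May 4, sell 164: 164/301 × $5,512.00 → $3,003.21
After May 6: 219 on hand, pool $4,312.79 (≈ $19.6931 each)
May 8, sell 145: 145/219 × $4,312.79 → $2,855.50
After May 9: 337 on hand, pool $6,980.29 (≈ $20.7130 each)
May 11, sell 237: 237/337 × $6,980.29 → $4,908.98
After May 12: 208 on hand, pool $4,555.31 (≈ $21.9005 each)
After May 13: 292 on hand, pool $6,235.31 (≈ $21.3538 each)
After May 15: 454 on hand, pool $9,313.31 (≈ $20.5139 each)
May 17, sell 290: 290/454 × $9,313.31 → $5,949.03
Total COGS = $3,003.21 + $2,855.50 + $4,908.98 + $5,949.03 = $16,716.72
Ending inventory (cost pool remaining) = $3,364.28

COGS = $16,716.72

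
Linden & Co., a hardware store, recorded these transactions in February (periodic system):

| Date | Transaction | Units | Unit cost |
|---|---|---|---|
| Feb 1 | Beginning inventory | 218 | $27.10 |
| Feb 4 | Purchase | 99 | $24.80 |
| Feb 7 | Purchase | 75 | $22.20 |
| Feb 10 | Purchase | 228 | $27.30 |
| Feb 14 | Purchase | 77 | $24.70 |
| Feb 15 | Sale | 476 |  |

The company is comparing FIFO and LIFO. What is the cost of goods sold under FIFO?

COGS = $12,321.20

FIFO COGS: 218 @ $27.10 + 99 @ $24.80 + 75 @ $22.20 + 84 @ $27.30 = $12,321.20
LIFO COGS: 77 @ $24.70 + 228 @ $27.30 + 75 @ $22.20 + 96 @ $24.80 = $12,172.10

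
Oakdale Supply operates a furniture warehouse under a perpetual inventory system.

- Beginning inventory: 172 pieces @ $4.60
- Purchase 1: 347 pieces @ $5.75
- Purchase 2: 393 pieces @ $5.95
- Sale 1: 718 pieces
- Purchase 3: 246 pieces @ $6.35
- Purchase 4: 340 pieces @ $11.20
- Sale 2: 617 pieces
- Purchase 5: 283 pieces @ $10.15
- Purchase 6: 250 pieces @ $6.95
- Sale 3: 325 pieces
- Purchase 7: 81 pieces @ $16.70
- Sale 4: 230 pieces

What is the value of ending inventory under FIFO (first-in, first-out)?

Ending inventory = $2,332.65

Sale 1 (718) [FIFO — oldest first]: 172 @ $4.60 + 347 @ $5.75 + 199 @ $5.95 = $3,970.50
Sale 2 (617) [FIFO — oldest first]: 194 @ $5.95 + 246 @ $6.35 + 177 @ $11.20 = $4,698.80
Sale 3 (325) [FIFO — oldest first]: 163 @ $11.20 + 162 @ $10.15 = $3,469.90
Sale 4 (230) [FIFO — oldest first]: 121 @ $10.15 + 109 @ $6.95 = $1,985.70
Total COGS = $3,970.50 + $4,698.80 + $3,469.90 + $1,985.70 = $14,124.90
Ending inventory: 141 @ $6.95 + 81 @ $16.70 = $2,332.65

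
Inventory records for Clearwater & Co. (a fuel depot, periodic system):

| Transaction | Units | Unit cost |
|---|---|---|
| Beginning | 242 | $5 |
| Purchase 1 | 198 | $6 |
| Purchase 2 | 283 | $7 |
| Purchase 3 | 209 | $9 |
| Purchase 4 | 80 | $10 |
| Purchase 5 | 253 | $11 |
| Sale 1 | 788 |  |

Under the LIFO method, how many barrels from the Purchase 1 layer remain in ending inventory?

198

Sale 1 (788) [LIFO — newest first]: 253 @ $11 + 80 @ $10 + 209 @ $9 + 246 @ $7 = $7,186
Ending inventory: 242 @ $5 + 198 @ $6 + 37 @ $7 = $2,657
Check: goods available $9,843 = COGS $7,186 + ending $2,657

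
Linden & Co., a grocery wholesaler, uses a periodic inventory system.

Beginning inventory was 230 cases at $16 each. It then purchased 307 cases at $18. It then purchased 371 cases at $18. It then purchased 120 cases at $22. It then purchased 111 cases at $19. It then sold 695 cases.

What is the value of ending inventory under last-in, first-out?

Sale 1 (695) [LIFO — newest first]: 111 @ $19 + 120 @ $22 + 371 @ $18 + 93 @ $18 = $13,101
Ending inventory: 230 @ $16 + 214 @ $18 = $7,532

Ending inventory = $7,532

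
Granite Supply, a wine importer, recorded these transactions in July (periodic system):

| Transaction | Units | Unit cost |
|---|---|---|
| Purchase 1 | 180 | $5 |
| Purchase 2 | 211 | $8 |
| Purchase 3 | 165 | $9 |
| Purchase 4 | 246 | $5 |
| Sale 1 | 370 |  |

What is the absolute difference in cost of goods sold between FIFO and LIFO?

FIFO COGS: 180 @ $5 + 190 @ $8 = $2,420
LIFO COGS: 246 @ $5 + 124 @ $9 = $2,346
Difference = |$2,420 − $2,346| = $74

$74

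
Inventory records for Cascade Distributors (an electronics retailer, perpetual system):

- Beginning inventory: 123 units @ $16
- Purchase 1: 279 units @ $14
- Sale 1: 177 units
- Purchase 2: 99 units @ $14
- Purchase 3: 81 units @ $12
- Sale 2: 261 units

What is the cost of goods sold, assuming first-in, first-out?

Sale 1 (177) [FIFO — oldest first]: 123 @ $16 + 54 @ $14 = $2,724
Sale 2 (261) [FIFO — oldest first]: 225 @ $14 + 36 @ $14 = $3,654
Total COGS = $2,724 + $3,654 = $6,378
Ending inventory: 63 @ $14 + 81 @ $12 = $1,854

COGS = $6,378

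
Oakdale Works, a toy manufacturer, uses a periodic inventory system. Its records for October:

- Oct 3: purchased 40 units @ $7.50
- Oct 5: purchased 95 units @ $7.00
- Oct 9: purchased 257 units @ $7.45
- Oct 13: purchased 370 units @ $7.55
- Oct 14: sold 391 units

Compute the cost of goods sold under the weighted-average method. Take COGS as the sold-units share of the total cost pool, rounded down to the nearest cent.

COGS = $2,911.02

Oct 14, sell 391: 391/762 × $5,673.15 → $2,911.02
Ending inventory (cost pool remaining) = $2,762.13
Check: goods available $5,673.15 = COGS $2,911.02 + ending $2,762.13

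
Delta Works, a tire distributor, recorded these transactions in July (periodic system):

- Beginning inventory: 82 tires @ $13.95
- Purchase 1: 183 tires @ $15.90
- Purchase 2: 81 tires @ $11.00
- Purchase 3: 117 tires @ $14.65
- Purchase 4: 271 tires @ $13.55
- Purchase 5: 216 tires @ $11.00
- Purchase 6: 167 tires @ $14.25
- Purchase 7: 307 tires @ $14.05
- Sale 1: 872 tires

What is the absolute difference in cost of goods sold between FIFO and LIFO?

FIFO COGS: 82 @ $13.95 + 183 @ $15.90 + 81 @ $11.00 + 117 @ $14.65 + 271 @ $13.55 + 138 @ $11.00 = $11,848.70
LIFO COGS: 307 @ $14.05 + 167 @ $14.25 + 216 @ $11.00 + 182 @ $13.55 = $11,535.20
Difference = |$11,848.70 − $11,535.20| = $313.50

$313.50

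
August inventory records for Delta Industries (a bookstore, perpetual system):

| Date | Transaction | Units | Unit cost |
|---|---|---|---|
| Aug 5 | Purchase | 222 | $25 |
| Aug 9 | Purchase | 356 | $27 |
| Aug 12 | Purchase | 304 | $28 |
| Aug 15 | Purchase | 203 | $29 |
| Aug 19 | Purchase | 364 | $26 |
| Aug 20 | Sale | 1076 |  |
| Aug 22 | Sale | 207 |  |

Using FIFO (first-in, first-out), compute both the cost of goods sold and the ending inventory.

COGS = $34,709; ending inventory = $4,316

Aug 20, 1076 sold [FIFO — oldest first]: 222 @ $25 + 356 @ $27 + 304 @ $28 + 194 @ $29 = $29,300
Aug 22, 207 sold [FIFO — oldest first]: 9 @ $29 + 198 @ $26 = $5,409
Total COGS = $29,300 + $5,409 = $34,709
Ending inventory: 166 @ $26 = $4,316
Check: goods available $39,025 = COGS $34,709 + ending $4,316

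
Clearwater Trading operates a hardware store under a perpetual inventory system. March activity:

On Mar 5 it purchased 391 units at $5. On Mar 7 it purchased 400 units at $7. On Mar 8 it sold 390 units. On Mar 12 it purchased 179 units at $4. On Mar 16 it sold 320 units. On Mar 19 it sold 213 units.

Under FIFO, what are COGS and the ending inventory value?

Mar 8, 390 sold [FIFO — oldest first]: 390 @ $5 = $1,950
Mar 16, 320 sold [FIFO — oldest first]: 1 @ $5 + 319 @ $7 = $2,238
Mar 19, 213 sold [FIFO — oldest first]: 81 @ $7 + 132 @ $4 = $1,095
Total COGS = $1,950 + $2,238 + $1,095 = $5,283
Ending inventory: 47 @ $4 = $188

COGS = $5,283; ending inventory = $188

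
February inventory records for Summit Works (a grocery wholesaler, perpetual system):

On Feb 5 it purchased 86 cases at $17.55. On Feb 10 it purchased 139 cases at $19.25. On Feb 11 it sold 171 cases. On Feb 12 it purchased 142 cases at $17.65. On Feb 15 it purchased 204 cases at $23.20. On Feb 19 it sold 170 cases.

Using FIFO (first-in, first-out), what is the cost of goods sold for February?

COGS = $6,232.45

Feb 11, 171 sold [FIFO — oldest first]: 86 @ $17.55 + 85 @ $19.25 = $3,145.55
Feb 19, 170 sold [FIFO — oldest first]: 54 @ $19.25 + 116 @ $17.65 = $3,086.90
Total COGS = $3,145.55 + $3,086.90 = $6,232.45
Ending inventory: 26 @ $17.65 + 204 @ $23.20 = $5,191.70
Check: goods available $11,424.15 = COGS $6,232.45 + ending $5,191.70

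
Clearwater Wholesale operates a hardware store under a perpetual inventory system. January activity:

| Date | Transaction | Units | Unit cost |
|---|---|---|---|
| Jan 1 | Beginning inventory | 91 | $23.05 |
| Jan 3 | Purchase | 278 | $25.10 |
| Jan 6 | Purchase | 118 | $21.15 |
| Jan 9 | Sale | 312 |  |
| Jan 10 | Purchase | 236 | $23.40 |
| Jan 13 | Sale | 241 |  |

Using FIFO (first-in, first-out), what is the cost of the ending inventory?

Jan 9, 312 sold [FIFO — oldest first]: 91 @ $23.05 + 221 @ $25.10 = $7,644.65
Jan 13, 241 sold [FIFO — oldest first]: 57 @ $25.10 + 118 @ $21.15 + 66 @ $23.40 = $5,470.80
Total COGS = $7,644.65 + $5,470.80 = $13,115.45
Ending inventory: 170 @ $23.40 = $3,978.00
Check: goods available $17,093.45 = COGS $13,115.45 + ending $3,978.00

Ending inventory = $3,978.00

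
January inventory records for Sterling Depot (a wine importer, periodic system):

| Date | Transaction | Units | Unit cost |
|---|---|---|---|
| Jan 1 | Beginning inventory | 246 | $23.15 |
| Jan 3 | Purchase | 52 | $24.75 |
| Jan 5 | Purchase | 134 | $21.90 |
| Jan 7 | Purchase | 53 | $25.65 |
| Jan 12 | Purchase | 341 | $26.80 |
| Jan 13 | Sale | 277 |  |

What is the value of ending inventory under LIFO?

Jan 13, 277 sold [LIFO — newest first]: 277 @ $26.80 = $7,423.60
Ending inventory: 246 @ $23.15 + 52 @ $24.75 + 134 @ $21.90 + 53 @ $25.65 + 64 @ $26.80 = $12,991.15

Ending inventory = $12,991.15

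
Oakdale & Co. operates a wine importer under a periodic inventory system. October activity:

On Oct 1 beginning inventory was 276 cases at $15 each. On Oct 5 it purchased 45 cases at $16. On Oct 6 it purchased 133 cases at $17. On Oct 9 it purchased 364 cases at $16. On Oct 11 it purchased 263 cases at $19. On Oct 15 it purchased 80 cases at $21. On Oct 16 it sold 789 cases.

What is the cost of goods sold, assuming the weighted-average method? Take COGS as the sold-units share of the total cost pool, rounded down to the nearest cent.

COGS = $13,334.84

Oct 16, sell 789: 789/1161 × $19,622.00 → $13,334.84
Ending inventory (cost pool remaining) = $6,287.16
Check: goods available $19,622.00 = COGS $13,334.84 + ending $6,287.16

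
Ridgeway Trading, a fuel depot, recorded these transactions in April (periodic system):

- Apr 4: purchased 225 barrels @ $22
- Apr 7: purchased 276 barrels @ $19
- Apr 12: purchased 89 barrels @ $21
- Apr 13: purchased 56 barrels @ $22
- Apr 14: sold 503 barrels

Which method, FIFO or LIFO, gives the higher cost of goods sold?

FIFO COGS: 225 @ $22 + 276 @ $19 + 2 @ $21 = $10,236
LIFO COGS: 56 @ $22 + 89 @ $21 + 276 @ $19 + 82 @ $22 = $10,149

FIFO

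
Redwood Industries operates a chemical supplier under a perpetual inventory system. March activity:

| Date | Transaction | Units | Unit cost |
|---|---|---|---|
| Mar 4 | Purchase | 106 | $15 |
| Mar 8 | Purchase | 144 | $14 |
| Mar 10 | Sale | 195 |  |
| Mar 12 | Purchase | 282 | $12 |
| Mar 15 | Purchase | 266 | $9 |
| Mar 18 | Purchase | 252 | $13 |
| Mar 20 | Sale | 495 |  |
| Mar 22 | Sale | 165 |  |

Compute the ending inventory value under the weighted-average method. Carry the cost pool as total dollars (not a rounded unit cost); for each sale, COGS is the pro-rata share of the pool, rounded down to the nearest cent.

After Mar 4: 106 on hand, pool $1,590.00 (≈ $15.0000 each)
After Mar 8: 250 on hand, pool $3,606.00 (≈ $14.4240 each)
Mar 10, sell 195: 195/250 × $3,606.00 → $2,812.68
After Mar 12: 337 on hand, pool $4,177.32 (≈ $12.3956 each)
After Mar 15: 603 on hand, pool $6,571.32 (≈ $10.8977 each)
After Mar 18: 855 on hand, pool $9,847.32 (≈ $11.5173 each)
Mar 20, sell 495: 495/855 × $9,847.32 → $5,701.08
Mar 22, sell 165: 165/360 × $4,146.24 → $1,900.36
Total COGS = $2,812.68 + $5,701.08 + $1,900.36 = $10,414.12
Ending inventory (cost pool remaining) = $2,245.88

Ending inventory = $2,245.88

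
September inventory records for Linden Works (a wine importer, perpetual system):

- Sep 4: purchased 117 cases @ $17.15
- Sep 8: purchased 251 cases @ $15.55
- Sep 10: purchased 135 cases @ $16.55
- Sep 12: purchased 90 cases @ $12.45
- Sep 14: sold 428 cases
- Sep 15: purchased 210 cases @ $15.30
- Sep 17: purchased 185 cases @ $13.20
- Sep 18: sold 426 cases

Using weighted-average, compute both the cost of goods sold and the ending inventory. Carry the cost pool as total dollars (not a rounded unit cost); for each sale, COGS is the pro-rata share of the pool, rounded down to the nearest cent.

After Sep 4: 117 on hand, pool $2,006.55 (≈ $17.1500 each)
After Sep 8: 368 on hand, pool $5,909.60 (≈ $16.0587 each)
After Sep 10: 503 on hand, pool $8,143.85 (≈ $16.1906 each)
After Sep 12: 593 on hand, pool $9,264.35 (≈ $15.6228 each)
Sep 14, sell 428: 428/593 × $9,264.35 → $6,686.57
After Sep 15: 375 on hand, pool $5,790.78 (≈ $15.4421 each)
After Sep 17: 560 on hand, pool $8,232.78 (≈ $14.7014 each)
Sep 18, sell 426: 426/560 × $8,232.78 → $6,262.79
Total COGS = $6,686.57 + $6,262.79 = $12,949.36
Ending inventory (cost pool remaining) = $1,969.99
Check: goods available $14,919.35 = COGS $12,949.36 + ending $1,969.99

COGS = $12,949.36; ending inventory = $1,969.99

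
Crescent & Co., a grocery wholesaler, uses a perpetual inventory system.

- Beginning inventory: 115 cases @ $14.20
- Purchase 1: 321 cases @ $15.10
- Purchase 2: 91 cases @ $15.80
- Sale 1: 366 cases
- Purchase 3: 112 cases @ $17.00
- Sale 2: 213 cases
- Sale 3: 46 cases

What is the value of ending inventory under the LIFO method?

Sale 1 (366) [LIFO — newest first]: 91 @ $15.80 + 275 @ $15.10 = $5,590.30
Sale 2 (213) [LIFO — newest first]: 112 @ $17.00 + 46 @ $15.10 + 55 @ $14.20 = $3,379.60
Sale 3 (46) [LIFO — newest first]: 46 @ $14.20 = $653.20
Total COGS = $5,590.30 + $3,379.60 + $653.20 = $9,623.10
Ending inventory: 14 @ $14.20 = $198.80

Ending inventory = $198.80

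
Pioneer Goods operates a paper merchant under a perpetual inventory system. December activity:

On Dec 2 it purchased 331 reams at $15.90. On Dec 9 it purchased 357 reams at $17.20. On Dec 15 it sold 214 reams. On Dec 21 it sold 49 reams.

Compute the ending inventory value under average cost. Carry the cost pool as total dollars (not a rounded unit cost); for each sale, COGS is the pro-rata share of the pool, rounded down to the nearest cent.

After Dec 2: 331 on hand, pool $5,262.90 (≈ $15.9000 each)
After Dec 9: 688 on hand, pool $11,403.30 (≈ $16.5746 each)
Dec 15, sell 214: 214/688 × $11,403.30 → $3,546.95
Dec 21, sell 49: 49/474 × $7,856.35 → $812.15
Total COGS = $3,546.95 + $812.15 = $4,359.10
Ending inventory (cost pool remaining) = $7,044.20
Check: goods available $11,403.30 = COGS $4,359.10 + ending $7,044.20

Ending inventory = $7,044.20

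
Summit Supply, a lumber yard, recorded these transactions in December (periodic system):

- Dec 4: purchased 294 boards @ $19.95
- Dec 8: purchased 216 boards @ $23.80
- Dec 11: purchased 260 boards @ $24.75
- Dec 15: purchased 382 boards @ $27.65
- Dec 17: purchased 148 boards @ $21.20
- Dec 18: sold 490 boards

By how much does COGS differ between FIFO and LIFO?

FIFO COGS: 294 @ $19.95 + 196 @ $23.80 = $10,530.10
LIFO COGS: 148 @ $21.20 + 342 @ $27.65 = $12,593.90
Difference = |$10,530.10 − $12,593.90| = $2,063.80

$2,063.80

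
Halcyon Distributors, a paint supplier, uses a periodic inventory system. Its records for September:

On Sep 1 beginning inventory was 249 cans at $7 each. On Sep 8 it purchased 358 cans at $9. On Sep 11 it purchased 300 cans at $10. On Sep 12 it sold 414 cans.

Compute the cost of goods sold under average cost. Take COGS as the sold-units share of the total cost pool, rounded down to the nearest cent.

COGS = $3,635.62

Sep 12, sell 414: 414/907 × $7,965.00 → $3,635.62
Ending inventory (cost pool remaining) = $4,329.38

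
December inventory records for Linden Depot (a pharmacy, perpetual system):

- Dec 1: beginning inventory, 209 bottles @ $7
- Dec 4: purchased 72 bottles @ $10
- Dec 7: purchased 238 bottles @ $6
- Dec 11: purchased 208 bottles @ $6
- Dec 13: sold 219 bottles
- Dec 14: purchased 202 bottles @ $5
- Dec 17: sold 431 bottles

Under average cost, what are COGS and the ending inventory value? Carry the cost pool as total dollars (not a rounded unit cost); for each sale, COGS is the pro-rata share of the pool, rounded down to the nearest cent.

COGS = $4,137.90; ending inventory = $1,731.10

After Dec 1: 209 on hand, pool $1,463.00 (≈ $7.0000 each)
After Dec 4: 281 on hand, pool $2,183.00 (≈ $7.7687 each)
After Dec 7: 519 on hand, pool $3,611.00 (≈ $6.9576 each)
After Dec 11: 727 on hand, pool $4,859.00 (≈ $6.6836 each)
Dec 13, sell 219: 219/727 × $4,859.00 → $1,463.71
After Dec 14: 710 on hand, pool $4,405.29 (≈ $6.2046 each)
Dec 17, sell 431: 431/710 × $4,405.29 → $2,674.19
Total COGS = $1,463.71 + $2,674.19 = $4,137.90
Ending inventory (cost pool remaining) = $1,731.10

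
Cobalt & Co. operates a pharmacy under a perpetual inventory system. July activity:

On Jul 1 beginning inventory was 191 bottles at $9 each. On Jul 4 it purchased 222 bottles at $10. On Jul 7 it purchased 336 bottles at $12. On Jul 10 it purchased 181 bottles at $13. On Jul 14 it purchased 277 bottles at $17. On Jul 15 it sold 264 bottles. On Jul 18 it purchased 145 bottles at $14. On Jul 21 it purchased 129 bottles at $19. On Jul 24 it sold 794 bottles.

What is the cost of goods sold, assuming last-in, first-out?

Jul 15, 264 sold [LIFO — newest first]: 264 @ $17 = $4,488
Jul 24, 794 sold [LIFO — newest first]: 129 @ $19 + 145 @ $14 + 13 @ $17 + 181 @ $13 + 326 @ $12 = $10,967
Total COGS = $4,488 + $10,967 = $15,455
Ending inventory: 191 @ $9 + 222 @ $10 + 10 @ $12 = $4,059
Check: goods available $19,514 = COGS $15,455 + ending $4,059

COGS = $15,455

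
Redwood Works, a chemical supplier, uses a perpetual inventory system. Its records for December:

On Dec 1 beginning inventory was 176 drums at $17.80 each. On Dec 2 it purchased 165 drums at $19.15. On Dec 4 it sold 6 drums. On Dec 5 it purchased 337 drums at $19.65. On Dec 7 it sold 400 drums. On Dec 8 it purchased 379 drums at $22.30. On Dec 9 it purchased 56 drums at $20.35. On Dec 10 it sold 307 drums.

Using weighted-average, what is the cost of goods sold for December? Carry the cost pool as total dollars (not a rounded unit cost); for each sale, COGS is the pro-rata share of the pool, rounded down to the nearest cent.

COGS = $14,147.29

After Dec 1: 176 on hand, pool $3,132.80 (≈ $17.8000 each)
After Dec 2: 341 on hand, pool $6,292.55 (≈ $18.4532 each)
Dec 4, sell 6: 6/341 × $6,292.55 → $110.71
After Dec 5: 672 on hand, pool $12,803.89 (≈ $19.0534 each)
Dec 7, sell 400: 400/672 × $12,803.89 → $7,621.36
After Dec 8: 651 on hand, pool $13,634.23 (≈ $20.9435 each)
After Dec 9: 707 on hand, pool $14,773.83 (≈ $20.8965 each)
Dec 10, sell 307: 307/707 × $14,773.83 → $6,415.22
Total COGS = $110.71 + $7,621.36 + $6,415.22 = $14,147.29
Ending inventory (cost pool remaining) = $8,358.61
Check: goods available $22,505.90 = COGS $14,147.29 + ending $8,358.61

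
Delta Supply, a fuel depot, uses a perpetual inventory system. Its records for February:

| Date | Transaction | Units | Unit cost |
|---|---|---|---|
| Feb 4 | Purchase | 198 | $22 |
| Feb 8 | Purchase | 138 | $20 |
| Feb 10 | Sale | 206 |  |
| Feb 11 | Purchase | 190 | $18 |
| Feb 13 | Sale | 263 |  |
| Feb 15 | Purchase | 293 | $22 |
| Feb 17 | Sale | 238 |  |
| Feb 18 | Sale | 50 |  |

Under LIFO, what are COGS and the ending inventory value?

Feb 10, 206 sold [LIFO — newest first]: 138 @ $20 + 68 @ $22 = $4,256
Feb 13, 263 sold [LIFO — newest first]: 190 @ $18 + 73 @ $22 = $5,026
Feb 17, 238 sold [LIFO — newest first]: 238 @ $22 = $5,236
Feb 18, 50 sold [LIFO — newest first]: 50 @ $22 = $1,100
Total COGS = $4,256 + $5,026 + $5,236 + $1,100 = $15,618
Ending inventory: 57 @ $22 + 5 @ $22 = $1,364

COGS = $15,618; ending inventory = $1,364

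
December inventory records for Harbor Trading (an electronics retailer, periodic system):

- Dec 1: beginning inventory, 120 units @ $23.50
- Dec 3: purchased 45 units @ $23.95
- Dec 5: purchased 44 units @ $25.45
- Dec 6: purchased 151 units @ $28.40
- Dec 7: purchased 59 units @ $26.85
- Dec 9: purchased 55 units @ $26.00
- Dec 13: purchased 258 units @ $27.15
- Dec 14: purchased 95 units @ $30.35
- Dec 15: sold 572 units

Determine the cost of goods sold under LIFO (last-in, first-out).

Dec 15, 572 sold [LIFO — newest first]: 95 @ $30.35 + 258 @ $27.15 + 55 @ $26.00 + 59 @ $26.85 + 105 @ $28.40 = $15,884.10
Ending inventory: 120 @ $23.50 + 45 @ $23.95 + 44 @ $25.45 + 46 @ $28.40 = $6,323.95
Check: goods available $22,208.05 = COGS $15,884.10 + ending $6,323.95

COGS = $15,884.10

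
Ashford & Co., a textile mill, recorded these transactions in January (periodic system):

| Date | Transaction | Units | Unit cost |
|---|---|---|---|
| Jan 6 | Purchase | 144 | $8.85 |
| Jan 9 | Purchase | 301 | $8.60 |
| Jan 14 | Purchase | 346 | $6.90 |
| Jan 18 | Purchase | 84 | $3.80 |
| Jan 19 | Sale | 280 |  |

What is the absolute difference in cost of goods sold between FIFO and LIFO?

FIFO COGS: 144 @ $8.85 + 136 @ $8.60 = $2,444.00
LIFO COGS: 84 @ $3.80 + 196 @ $6.90 = $1,671.60
Difference = |$2,444.00 − $1,671.60| = $772.40

$772.40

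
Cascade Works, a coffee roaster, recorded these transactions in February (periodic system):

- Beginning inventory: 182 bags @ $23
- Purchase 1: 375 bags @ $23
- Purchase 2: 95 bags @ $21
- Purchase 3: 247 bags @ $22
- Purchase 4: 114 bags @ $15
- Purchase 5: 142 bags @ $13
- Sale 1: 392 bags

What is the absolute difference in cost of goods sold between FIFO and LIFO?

$2,468

FIFO COGS: 182 @ $23 + 210 @ $23 = $9,016
LIFO COGS: 142 @ $13 + 114 @ $15 + 136 @ $22 = $6,548
Difference = |$9,016 − $6,548| = $2,468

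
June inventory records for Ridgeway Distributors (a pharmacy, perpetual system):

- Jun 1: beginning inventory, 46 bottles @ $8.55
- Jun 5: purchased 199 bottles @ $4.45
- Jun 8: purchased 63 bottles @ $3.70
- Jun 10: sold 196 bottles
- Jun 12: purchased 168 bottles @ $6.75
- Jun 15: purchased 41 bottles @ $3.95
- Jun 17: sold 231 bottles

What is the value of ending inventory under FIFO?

Ending inventory = $492.70

Jun 10, 196 sold [FIFO — oldest first]: 46 @ $8.55 + 150 @ $4.45 = $1,060.80
Jun 17, 231 sold [FIFO — oldest first]: 49 @ $4.45 + 63 @ $3.70 + 119 @ $6.75 = $1,254.40
Total COGS = $1,060.80 + $1,254.40 = $2,315.20
Ending inventory: 49 @ $6.75 + 41 @ $3.95 = $492.70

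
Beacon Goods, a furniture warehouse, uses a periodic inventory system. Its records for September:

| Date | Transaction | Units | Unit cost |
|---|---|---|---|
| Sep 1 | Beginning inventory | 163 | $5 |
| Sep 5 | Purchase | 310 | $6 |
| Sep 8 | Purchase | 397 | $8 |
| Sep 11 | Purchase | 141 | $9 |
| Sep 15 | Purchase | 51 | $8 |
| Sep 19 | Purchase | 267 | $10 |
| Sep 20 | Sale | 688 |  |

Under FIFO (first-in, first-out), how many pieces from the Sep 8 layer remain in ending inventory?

Sep 20, 688 sold [FIFO — oldest first]: 163 @ $5 + 310 @ $6 + 215 @ $8 = $4,395
Ending inventory: 182 @ $8 + 141 @ $9 + 51 @ $8 + 267 @ $10 = $5,803
Check: goods available $10,198 = COGS $4,395 + ending $5,803

182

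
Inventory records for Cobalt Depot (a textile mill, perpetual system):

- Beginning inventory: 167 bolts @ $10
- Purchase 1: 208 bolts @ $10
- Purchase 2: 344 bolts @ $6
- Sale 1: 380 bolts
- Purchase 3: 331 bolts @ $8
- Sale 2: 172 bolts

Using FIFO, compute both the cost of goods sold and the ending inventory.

COGS = $4,812; ending inventory = $3,650

Sale 1 (380) [FIFO — oldest first]: 167 @ $10 + 208 @ $10 + 5 @ $6 = $3,780
Sale 2 (172) [FIFO — oldest first]: 172 @ $6 = $1,032
Total COGS = $3,780 + $1,032 = $4,812
Ending inventory: 167 @ $6 + 331 @ $8 = $3,650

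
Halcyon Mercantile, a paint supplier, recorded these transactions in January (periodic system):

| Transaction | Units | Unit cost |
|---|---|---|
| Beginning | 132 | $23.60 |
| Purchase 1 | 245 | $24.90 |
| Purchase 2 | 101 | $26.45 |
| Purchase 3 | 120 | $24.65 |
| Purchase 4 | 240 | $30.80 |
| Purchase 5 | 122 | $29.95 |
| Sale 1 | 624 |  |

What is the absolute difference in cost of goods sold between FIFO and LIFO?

FIFO COGS: 132 @ $23.60 + 245 @ $24.90 + 101 @ $26.45 + 120 @ $24.65 + 26 @ $30.80 = $15,645.95
LIFO COGS: 122 @ $29.95 + 240 @ $30.80 + 120 @ $24.65 + 101 @ $26.45 + 41 @ $24.90 = $17,696.25
Difference = |$15,645.95 − $17,696.25| = $2,050.30

$2,050.30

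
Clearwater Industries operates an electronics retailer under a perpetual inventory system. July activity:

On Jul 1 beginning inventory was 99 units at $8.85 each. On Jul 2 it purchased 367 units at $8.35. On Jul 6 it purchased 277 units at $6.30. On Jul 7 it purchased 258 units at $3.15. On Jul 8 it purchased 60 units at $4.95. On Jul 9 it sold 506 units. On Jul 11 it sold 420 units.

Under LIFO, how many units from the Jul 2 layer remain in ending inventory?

Jul 9, 506 sold [LIFO — newest first]: 60 @ $4.95 + 258 @ $3.15 + 188 @ $6.30 = $2,294.10
Jul 11, 420 sold [LIFO — newest first]: 89 @ $6.30 + 331 @ $8.35 = $3,324.55
Total COGS = $2,294.10 + $3,324.55 = $5,618.65
Ending inventory: 99 @ $8.85 + 36 @ $8.35 = $1,176.75

36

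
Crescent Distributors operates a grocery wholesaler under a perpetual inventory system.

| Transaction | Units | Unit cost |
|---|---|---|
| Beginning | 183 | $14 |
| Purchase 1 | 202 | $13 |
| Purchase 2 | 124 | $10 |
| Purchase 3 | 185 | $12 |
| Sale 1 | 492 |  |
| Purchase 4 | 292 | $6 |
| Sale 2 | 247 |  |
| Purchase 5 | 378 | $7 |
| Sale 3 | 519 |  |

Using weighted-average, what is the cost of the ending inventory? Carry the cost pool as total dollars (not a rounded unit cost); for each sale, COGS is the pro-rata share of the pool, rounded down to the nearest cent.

After Beginning: 183 on hand, pool $2,562.00 (≈ $14.0000 each)
After Purchase 1: 385 on hand, pool $5,188.00 (≈ $13.4753 each)
After Purchase 2: 509 on hand, pool $6,428.00 (≈ $12.6287 each)
After Purchase 3: 694 on hand, pool $8,648.00 (≈ $12.4611 each)
Sale 1, sell 492: 492/694 × $8,648.00 → $6,130.85
After Purchase 4: 494 on hand, pool $4,269.15 (≈ $8.6420 each)
Sale 2, sell 247: 247/494 × $4,269.15 → $2,134.57
After Purchase 5: 625 on hand, pool $4,780.58 (≈ $7.6489 each)
Sale 3, sell 519: 519/625 × $4,780.58 → $3,969.79
Total COGS = $6,130.85 + $2,134.57 + $3,969.79 = $12,235.21
Ending inventory (cost pool remaining) = $810.79
Check: goods available $13,046.00 = COGS $12,235.21 + ending $810.79

Ending inventory = $810.79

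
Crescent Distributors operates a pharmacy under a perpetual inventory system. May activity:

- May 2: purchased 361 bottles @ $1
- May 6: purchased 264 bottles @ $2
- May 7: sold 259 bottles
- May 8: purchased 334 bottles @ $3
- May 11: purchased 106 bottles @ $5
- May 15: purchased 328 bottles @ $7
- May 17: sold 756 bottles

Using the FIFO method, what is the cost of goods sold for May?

COGS = $2,171

May 7, 259 sold [FIFO — oldest first]: 259 @ $1 = $259
May 17, 756 sold [FIFO — oldest first]: 102 @ $1 + 264 @ $2 + 334 @ $3 + 56 @ $5 = $1,912
Total COGS = $259 + $1,912 = $2,171
Ending inventory: 50 @ $5 + 328 @ $7 = $2,546
Check: goods available $4,717 = COGS $2,171 + ending $2,546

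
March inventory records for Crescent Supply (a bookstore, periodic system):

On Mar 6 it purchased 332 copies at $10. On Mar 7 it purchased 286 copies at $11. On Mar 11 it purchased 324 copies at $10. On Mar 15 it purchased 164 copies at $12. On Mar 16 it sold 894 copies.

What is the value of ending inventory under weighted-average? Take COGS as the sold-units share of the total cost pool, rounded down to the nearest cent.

Ending inventory = $2,237.70

Mar 16, sell 894: 894/1106 × $11,674.00 → $9,436.30
Ending inventory (cost pool remaining) = $2,237.70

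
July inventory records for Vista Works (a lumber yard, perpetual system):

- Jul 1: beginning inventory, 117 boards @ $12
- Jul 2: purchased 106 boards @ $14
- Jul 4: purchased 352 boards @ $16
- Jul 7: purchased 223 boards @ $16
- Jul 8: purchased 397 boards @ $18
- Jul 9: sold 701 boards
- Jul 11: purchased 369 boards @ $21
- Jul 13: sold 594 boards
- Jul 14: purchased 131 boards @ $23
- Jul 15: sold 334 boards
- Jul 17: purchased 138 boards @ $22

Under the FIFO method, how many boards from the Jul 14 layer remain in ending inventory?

Jul 9, 701 sold [FIFO — oldest first]: 117 @ $12 + 106 @ $14 + 352 @ $16 + 126 @ $16 = $10,536
Jul 13, 594 sold [FIFO — oldest first]: 97 @ $16 + 397 @ $18 + 100 @ $21 = $10,798
Jul 15, 334 sold [FIFO — oldest first]: 269 @ $21 + 65 @ $23 = $7,144
Total COGS = $10,536 + $10,798 + $7,144 = $28,478
Ending inventory: 66 @ $23 + 138 @ $22 = $4,554

66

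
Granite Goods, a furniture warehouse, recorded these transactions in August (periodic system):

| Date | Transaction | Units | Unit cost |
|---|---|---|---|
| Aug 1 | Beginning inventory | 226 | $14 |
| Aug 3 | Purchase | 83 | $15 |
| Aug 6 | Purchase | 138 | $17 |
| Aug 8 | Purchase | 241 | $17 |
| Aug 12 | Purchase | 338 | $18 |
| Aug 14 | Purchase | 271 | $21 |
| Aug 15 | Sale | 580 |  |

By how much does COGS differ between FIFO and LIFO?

$2,237

FIFO COGS: 226 @ $14 + 83 @ $15 + 138 @ $17 + 133 @ $17 = $9,016
LIFO COGS: 271 @ $21 + 309 @ $18 = $11,253
Difference = |$9,016 − $11,253| = $2,237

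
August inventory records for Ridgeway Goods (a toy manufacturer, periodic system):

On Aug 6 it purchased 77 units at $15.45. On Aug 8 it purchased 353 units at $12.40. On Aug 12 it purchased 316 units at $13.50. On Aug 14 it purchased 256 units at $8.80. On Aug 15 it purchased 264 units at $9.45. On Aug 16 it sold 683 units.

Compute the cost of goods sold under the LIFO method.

Aug 16, 683 sold [LIFO — newest first]: 264 @ $9.45 + 256 @ $8.80 + 163 @ $13.50 = $6,948.10
Ending inventory: 77 @ $15.45 + 353 @ $12.40 + 153 @ $13.50 = $7,632.35

COGS = $6,948.10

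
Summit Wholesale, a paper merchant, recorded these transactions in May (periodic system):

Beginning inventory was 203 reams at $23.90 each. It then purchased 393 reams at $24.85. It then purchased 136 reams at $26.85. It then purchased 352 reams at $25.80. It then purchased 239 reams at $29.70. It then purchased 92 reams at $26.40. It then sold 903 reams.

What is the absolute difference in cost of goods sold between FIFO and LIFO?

$1,666.55

FIFO COGS: 203 @ $23.90 + 393 @ $24.85 + 136 @ $26.85 + 171 @ $25.80 = $22,681.15
LIFO COGS: 92 @ $26.40 + 239 @ $29.70 + 352 @ $25.80 + 136 @ $26.85 + 84 @ $24.85 = $24,347.70
Difference = |$22,681.15 − $24,347.70| = $1,666.55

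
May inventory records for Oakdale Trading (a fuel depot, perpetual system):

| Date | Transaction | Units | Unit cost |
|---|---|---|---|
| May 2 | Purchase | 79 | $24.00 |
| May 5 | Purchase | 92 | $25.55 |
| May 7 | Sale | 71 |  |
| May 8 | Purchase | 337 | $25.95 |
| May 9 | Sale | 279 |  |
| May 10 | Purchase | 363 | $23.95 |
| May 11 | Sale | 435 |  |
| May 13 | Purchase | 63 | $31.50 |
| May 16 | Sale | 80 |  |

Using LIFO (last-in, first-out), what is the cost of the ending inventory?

Ending inventory = $1,656.00

May 7, 71 sold [LIFO — newest first]: 71 @ $25.55 = $1,814.05
May 9, 279 sold [LIFO — newest first]: 279 @ $25.95 = $7,240.05
May 11, 435 sold [LIFO — newest first]: 363 @ $23.95 + 58 @ $25.95 + 14 @ $25.55 = $10,556.65
May 16, 80 sold [LIFO — newest first]: 63 @ $31.50 + 7 @ $25.55 + 10 @ $24.00 = $2,403.35
Total COGS = $1,814.05 + $7,240.05 + $10,556.65 + $2,403.35 = $22,014.10
Ending inventory: 69 @ $24.00 = $1,656.00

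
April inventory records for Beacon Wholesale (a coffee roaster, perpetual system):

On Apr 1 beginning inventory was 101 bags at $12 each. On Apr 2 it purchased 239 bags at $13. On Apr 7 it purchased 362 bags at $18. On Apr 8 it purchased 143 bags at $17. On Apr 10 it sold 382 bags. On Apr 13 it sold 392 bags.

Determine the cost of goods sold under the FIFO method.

COGS = $12,059

Apr 10, 382 sold [FIFO — oldest first]: 101 @ $12 + 239 @ $13 + 42 @ $18 = $5,075
Apr 13, 392 sold [FIFO — oldest first]: 320 @ $18 + 72 @ $17 = $6,984
Total COGS = $5,075 + $6,984 = $12,059
Ending inventory: 71 @ $17 = $1,207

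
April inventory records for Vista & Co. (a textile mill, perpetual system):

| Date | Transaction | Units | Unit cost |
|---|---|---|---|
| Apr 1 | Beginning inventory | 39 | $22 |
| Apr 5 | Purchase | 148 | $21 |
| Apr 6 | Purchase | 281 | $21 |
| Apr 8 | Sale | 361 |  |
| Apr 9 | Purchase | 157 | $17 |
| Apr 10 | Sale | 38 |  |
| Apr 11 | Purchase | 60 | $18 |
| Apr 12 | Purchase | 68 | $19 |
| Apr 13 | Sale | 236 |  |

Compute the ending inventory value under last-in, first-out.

Apr 8, 361 sold [LIFO — newest first]: 281 @ $21 + 80 @ $21 = $7,581
Apr 10, 38 sold [LIFO — newest first]: 38 @ $17 = $646
Apr 13, 236 sold [LIFO — newest first]: 68 @ $19 + 60 @ $18 + 108 @ $17 = $4,208
Total COGS = $7,581 + $646 + $4,208 = $12,435
Ending inventory: 39 @ $22 + 68 @ $21 + 11 @ $17 = $2,473
Check: goods available $14,908 = COGS $12,435 + ending $2,473

Ending inventory = $2,473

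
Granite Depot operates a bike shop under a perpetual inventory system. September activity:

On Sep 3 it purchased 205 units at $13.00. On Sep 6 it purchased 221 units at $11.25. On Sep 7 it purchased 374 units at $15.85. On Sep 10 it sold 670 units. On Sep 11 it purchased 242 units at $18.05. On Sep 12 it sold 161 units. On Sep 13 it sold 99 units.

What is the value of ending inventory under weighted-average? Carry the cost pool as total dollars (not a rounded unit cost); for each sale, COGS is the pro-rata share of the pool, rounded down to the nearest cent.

After Sep 3: 205 on hand, pool $2,665.00 (≈ $13.0000 each)
After Sep 6: 426 on hand, pool $5,151.25 (≈ $12.0921 each)
After Sep 7: 800 on hand, pool $11,079.15 (≈ $13.8489 each)
Sep 10, sell 670: 670/800 × $11,079.15 → $9,278.78
After Sep 11: 372 on hand, pool $6,168.47 (≈ $16.5819 each)
Sep 12, sell 161: 161/372 × $6,168.47 → $2,669.68
Sep 13, sell 99: 99/211 × $3,498.79 → $1,641.61
Total COGS = $9,278.78 + $2,669.68 + $1,641.61 = $13,590.07
Ending inventory (cost pool remaining) = $1,857.18

Ending inventory = $1,857.18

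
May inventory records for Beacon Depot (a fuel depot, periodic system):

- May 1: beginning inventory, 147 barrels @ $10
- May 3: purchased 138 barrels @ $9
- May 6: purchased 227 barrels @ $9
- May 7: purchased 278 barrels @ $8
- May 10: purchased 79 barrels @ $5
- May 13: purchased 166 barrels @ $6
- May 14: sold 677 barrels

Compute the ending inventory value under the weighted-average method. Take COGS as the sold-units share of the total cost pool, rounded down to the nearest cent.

Ending inventory = $2,895.14

May 14, sell 677: 677/1035 × $8,370.00 → $5,474.86
Ending inventory (cost pool remaining) = $2,895.14
Check: goods available $8,370.00 = COGS $5,474.86 + ending $2,895.14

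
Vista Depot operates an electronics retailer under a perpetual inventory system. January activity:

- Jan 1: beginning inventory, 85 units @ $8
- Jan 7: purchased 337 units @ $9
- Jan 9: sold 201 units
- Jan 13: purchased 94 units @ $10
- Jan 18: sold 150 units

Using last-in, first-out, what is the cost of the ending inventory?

Jan 9, 201 sold [LIFO — newest first]: 201 @ $9 = $1,809
Jan 18, 150 sold [LIFO — newest first]: 94 @ $10 + 56 @ $9 = $1,444
Total COGS = $1,809 + $1,444 = $3,253
Ending inventory: 85 @ $8 + 80 @ $9 = $1,400

Ending inventory = $1,400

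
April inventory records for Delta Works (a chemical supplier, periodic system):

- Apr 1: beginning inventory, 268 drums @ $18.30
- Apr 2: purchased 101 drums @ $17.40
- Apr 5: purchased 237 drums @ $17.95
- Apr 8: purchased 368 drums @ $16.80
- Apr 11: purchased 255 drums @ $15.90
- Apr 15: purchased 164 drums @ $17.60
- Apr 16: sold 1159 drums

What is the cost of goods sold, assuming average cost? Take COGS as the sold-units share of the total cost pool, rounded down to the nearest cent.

Apr 16, sell 1159: 1159/1393 × $24,039.25 → $20,001.07
Ending inventory (cost pool remaining) = $4,038.18

COGS = $20,001.07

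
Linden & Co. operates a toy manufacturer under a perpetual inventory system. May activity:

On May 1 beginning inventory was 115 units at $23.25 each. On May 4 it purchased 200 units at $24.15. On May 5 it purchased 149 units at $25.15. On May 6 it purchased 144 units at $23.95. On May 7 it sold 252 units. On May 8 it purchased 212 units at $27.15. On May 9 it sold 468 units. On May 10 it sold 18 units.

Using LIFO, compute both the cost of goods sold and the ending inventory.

May 7, 252 sold [LIFO — newest first]: 144 @ $23.95 + 108 @ $25.15 = $6,165.00
May 9, 468 sold [LIFO — newest first]: 212 @ $27.15 + 41 @ $25.15 + 200 @ $24.15 + 15 @ $23.25 = $11,965.70
May 10, 18 sold [LIFO — newest first]: 18 @ $23.25 = $418.50
Total COGS = $6,165.00 + $11,965.70 + $418.50 = $18,549.20
Ending inventory: 82 @ $23.25 = $1,906.50
Check: goods available $20,455.70 = COGS $18,549.20 + ending $1,906.50

COGS = $18,549.20; ending inventory = $1,906.50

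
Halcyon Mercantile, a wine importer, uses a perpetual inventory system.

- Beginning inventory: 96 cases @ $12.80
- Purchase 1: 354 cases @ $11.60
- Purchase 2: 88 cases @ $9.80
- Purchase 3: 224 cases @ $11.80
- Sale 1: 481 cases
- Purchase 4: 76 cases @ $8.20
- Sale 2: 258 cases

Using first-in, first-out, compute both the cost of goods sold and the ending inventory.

Sale 1 (481) [FIFO — oldest first]: 96 @ $12.80 + 354 @ $11.60 + 31 @ $9.80 = $5,639.00
Sale 2 (258) [FIFO — oldest first]: 57 @ $9.80 + 201 @ $11.80 = $2,930.40
Total COGS = $5,639.00 + $2,930.40 = $8,569.40
Ending inventory: 23 @ $11.80 + 76 @ $8.20 = $894.60
Check: goods available $9,464.00 = COGS $8,569.40 + ending $894.60

COGS = $8,569.40; ending inventory = $894.60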